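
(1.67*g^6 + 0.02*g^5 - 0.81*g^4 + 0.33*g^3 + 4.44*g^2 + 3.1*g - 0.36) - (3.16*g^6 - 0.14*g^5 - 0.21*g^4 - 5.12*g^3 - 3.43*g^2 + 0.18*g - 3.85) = -1.49*g^6 + 0.16*g^5 - 0.6*g^4 + 5.45*g^3 + 7.87*g^2 + 2.92*g + 3.49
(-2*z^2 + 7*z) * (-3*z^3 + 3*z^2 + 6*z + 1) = 6*z^5 - 27*z^4 + 9*z^3 + 40*z^2 + 7*z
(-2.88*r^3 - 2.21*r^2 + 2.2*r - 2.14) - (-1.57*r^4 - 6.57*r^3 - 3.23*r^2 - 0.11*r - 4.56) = 1.57*r^4 + 3.69*r^3 + 1.02*r^2 + 2.31*r + 2.42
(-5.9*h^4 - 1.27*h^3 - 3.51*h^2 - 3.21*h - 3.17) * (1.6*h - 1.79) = -9.44*h^5 + 8.529*h^4 - 3.3427*h^3 + 1.1469*h^2 + 0.6739*h + 5.6743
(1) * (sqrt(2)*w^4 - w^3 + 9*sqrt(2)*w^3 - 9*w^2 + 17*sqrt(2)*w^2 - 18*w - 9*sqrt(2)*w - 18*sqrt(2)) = sqrt(2)*w^4 - w^3 + 9*sqrt(2)*w^3 - 9*w^2 + 17*sqrt(2)*w^2 - 18*w - 9*sqrt(2)*w - 18*sqrt(2)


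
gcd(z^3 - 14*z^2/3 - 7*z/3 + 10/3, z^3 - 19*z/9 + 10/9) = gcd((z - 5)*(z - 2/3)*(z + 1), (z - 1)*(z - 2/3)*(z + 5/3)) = z - 2/3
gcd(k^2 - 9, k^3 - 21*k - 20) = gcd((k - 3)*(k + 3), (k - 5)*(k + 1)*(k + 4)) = 1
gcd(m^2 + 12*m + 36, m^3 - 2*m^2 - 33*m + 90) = m + 6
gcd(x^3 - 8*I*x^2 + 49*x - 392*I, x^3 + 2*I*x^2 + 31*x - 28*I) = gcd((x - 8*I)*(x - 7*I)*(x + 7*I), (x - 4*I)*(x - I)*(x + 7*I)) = x + 7*I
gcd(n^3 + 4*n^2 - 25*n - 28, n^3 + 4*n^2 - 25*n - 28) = n^3 + 4*n^2 - 25*n - 28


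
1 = 1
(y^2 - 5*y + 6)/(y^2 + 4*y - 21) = (y - 2)/(y + 7)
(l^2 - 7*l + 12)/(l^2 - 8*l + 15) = (l - 4)/(l - 5)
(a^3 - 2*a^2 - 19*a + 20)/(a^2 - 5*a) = a + 3 - 4/a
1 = 1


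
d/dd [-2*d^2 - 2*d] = -4*d - 2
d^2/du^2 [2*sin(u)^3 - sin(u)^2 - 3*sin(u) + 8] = -18*sin(u)^3 + 4*sin(u)^2 + 15*sin(u) - 2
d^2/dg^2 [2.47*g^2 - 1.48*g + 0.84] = 4.94000000000000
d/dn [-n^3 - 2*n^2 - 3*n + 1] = -3*n^2 - 4*n - 3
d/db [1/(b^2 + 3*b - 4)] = (-2*b - 3)/(b^2 + 3*b - 4)^2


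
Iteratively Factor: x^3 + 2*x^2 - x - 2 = (x - 1)*(x^2 + 3*x + 2) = (x - 1)*(x + 1)*(x + 2)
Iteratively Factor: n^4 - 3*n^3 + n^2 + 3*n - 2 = (n + 1)*(n^3 - 4*n^2 + 5*n - 2) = (n - 2)*(n + 1)*(n^2 - 2*n + 1) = (n - 2)*(n - 1)*(n + 1)*(n - 1)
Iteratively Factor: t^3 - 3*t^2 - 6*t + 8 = (t - 1)*(t^2 - 2*t - 8) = (t - 1)*(t + 2)*(t - 4)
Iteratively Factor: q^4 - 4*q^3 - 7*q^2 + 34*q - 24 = (q - 4)*(q^3 - 7*q + 6) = (q - 4)*(q - 1)*(q^2 + q - 6) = (q - 4)*(q - 1)*(q + 3)*(q - 2)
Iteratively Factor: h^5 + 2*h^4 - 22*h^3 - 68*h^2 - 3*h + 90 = (h - 1)*(h^4 + 3*h^3 - 19*h^2 - 87*h - 90) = (h - 1)*(h + 2)*(h^3 + h^2 - 21*h - 45) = (h - 5)*(h - 1)*(h + 2)*(h^2 + 6*h + 9) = (h - 5)*(h - 1)*(h + 2)*(h + 3)*(h + 3)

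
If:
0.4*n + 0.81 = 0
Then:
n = -2.02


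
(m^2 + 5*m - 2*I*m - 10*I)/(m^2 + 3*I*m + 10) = (m + 5)/(m + 5*I)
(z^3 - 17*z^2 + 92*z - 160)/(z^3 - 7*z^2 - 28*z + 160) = (z - 5)/(z + 5)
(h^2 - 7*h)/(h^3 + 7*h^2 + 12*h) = (h - 7)/(h^2 + 7*h + 12)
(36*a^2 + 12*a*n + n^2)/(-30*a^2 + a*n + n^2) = (-6*a - n)/(5*a - n)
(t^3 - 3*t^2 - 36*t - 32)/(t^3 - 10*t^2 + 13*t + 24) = (t + 4)/(t - 3)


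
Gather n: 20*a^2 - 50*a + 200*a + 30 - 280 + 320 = 20*a^2 + 150*a + 70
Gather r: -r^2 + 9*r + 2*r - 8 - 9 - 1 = -r^2 + 11*r - 18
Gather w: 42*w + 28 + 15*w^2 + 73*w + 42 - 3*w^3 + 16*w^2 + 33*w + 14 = -3*w^3 + 31*w^2 + 148*w + 84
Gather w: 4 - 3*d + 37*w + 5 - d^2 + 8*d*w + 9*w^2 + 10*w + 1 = -d^2 - 3*d + 9*w^2 + w*(8*d + 47) + 10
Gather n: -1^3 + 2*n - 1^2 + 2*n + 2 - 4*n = 0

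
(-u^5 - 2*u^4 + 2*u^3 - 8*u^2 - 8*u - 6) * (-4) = 4*u^5 + 8*u^4 - 8*u^3 + 32*u^2 + 32*u + 24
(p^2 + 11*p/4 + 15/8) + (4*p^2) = 5*p^2 + 11*p/4 + 15/8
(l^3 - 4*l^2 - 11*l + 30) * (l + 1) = l^4 - 3*l^3 - 15*l^2 + 19*l + 30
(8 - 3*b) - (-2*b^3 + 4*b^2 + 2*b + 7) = 2*b^3 - 4*b^2 - 5*b + 1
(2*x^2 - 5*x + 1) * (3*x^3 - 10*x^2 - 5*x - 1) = 6*x^5 - 35*x^4 + 43*x^3 + 13*x^2 - 1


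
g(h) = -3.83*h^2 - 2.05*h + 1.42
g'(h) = -7.66*h - 2.05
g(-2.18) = -12.31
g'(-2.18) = 14.65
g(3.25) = -45.70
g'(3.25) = -26.94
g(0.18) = 0.93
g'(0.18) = -3.43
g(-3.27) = -32.83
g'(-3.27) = 23.00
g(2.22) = -22.01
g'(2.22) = -19.06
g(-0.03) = 1.48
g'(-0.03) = -1.82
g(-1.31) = -2.47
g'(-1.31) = 7.98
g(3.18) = -43.83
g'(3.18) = -26.41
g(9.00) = -327.26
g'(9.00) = -70.99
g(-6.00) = -124.16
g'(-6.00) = 43.91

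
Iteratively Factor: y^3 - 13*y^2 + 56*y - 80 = (y - 5)*(y^2 - 8*y + 16) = (y - 5)*(y - 4)*(y - 4)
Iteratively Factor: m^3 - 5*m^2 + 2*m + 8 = (m - 4)*(m^2 - m - 2) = (m - 4)*(m + 1)*(m - 2)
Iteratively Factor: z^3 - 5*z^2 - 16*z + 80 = (z - 4)*(z^2 - z - 20) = (z - 4)*(z + 4)*(z - 5)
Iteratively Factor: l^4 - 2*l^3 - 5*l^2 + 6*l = (l)*(l^3 - 2*l^2 - 5*l + 6) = l*(l - 1)*(l^2 - l - 6) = l*(l - 3)*(l - 1)*(l + 2)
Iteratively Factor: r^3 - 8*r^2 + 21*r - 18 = (r - 3)*(r^2 - 5*r + 6) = (r - 3)*(r - 2)*(r - 3)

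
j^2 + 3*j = j*(j + 3)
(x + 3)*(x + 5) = x^2 + 8*x + 15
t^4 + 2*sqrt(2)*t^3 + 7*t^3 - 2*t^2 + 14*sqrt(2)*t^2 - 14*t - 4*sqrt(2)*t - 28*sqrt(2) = (t + 7)*(t - sqrt(2))*(t + sqrt(2))*(t + 2*sqrt(2))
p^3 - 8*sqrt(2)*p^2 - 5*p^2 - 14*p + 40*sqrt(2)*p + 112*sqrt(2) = (p - 7)*(p + 2)*(p - 8*sqrt(2))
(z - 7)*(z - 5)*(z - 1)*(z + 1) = z^4 - 12*z^3 + 34*z^2 + 12*z - 35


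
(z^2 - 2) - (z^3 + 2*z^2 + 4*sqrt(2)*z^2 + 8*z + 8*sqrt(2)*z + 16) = -z^3 - 4*sqrt(2)*z^2 - z^2 - 8*sqrt(2)*z - 8*z - 18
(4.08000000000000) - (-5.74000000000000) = 9.82000000000000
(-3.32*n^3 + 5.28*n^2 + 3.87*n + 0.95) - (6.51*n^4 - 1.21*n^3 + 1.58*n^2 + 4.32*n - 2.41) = -6.51*n^4 - 2.11*n^3 + 3.7*n^2 - 0.45*n + 3.36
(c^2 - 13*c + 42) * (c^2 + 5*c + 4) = c^4 - 8*c^3 - 19*c^2 + 158*c + 168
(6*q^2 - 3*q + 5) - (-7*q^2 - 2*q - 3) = 13*q^2 - q + 8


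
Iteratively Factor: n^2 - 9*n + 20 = (n - 5)*(n - 4)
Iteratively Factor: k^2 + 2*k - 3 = (k - 1)*(k + 3)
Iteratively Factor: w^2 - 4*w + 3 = (w - 1)*(w - 3)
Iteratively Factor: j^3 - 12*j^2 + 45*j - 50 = (j - 2)*(j^2 - 10*j + 25) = (j - 5)*(j - 2)*(j - 5)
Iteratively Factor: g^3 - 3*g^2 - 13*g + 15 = (g + 3)*(g^2 - 6*g + 5) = (g - 1)*(g + 3)*(g - 5)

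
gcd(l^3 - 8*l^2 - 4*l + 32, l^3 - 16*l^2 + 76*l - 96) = l^2 - 10*l + 16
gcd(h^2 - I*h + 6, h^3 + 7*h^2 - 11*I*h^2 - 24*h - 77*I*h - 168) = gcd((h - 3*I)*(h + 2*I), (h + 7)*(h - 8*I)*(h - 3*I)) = h - 3*I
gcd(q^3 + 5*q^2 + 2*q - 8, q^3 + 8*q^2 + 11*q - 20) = q^2 + 3*q - 4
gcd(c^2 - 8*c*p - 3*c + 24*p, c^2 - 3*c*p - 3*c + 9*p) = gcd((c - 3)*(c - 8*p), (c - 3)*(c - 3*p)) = c - 3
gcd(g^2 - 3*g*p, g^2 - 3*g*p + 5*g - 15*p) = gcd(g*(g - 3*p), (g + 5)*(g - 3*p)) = -g + 3*p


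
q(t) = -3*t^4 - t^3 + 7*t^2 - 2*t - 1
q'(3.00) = -311.00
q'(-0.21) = -4.96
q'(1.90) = -68.54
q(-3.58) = -351.02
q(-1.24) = 7.06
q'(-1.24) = -1.09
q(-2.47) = -49.95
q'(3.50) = -504.25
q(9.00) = -19864.00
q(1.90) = -25.49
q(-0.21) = -0.27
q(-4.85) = -1372.48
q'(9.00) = -8867.00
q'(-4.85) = 1228.54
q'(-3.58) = 460.02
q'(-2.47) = 125.95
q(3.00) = -214.00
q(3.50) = -415.31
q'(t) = -12*t^3 - 3*t^2 + 14*t - 2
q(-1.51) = 5.83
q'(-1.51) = 11.34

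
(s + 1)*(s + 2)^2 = s^3 + 5*s^2 + 8*s + 4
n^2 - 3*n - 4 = (n - 4)*(n + 1)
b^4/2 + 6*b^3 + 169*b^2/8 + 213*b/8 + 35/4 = (b/2 + 1)*(b + 1/2)*(b + 5/2)*(b + 7)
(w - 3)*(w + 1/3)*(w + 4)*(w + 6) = w^4 + 22*w^3/3 - 11*w^2/3 - 74*w - 24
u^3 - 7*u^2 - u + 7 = (u - 7)*(u - 1)*(u + 1)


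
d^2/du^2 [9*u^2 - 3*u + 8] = 18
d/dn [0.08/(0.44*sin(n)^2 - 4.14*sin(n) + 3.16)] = (0.3312 - 0.0704*sin(n))*cos(n)/(0.44*sin(n)^2 - 4.14*sin(n) + 3.16)^2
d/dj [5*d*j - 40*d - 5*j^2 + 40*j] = 5*d - 10*j + 40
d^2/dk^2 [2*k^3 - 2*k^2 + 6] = 12*k - 4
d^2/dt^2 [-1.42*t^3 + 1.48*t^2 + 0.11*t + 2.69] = 2.96 - 8.52*t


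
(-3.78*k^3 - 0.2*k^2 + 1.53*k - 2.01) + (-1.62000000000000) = -3.78*k^3 - 0.2*k^2 + 1.53*k - 3.63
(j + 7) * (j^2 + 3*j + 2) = j^3 + 10*j^2 + 23*j + 14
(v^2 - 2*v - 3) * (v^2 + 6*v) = v^4 + 4*v^3 - 15*v^2 - 18*v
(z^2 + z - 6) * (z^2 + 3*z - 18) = z^4 + 4*z^3 - 21*z^2 - 36*z + 108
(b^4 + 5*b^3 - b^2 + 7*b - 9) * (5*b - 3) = 5*b^5 + 22*b^4 - 20*b^3 + 38*b^2 - 66*b + 27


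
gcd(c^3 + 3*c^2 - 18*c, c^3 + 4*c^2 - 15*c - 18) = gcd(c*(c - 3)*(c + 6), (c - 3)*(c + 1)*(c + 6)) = c^2 + 3*c - 18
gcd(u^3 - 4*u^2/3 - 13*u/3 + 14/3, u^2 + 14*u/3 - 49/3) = u - 7/3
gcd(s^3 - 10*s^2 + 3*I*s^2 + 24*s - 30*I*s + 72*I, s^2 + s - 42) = s - 6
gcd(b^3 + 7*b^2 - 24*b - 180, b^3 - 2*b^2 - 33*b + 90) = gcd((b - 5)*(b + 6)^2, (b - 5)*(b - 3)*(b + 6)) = b^2 + b - 30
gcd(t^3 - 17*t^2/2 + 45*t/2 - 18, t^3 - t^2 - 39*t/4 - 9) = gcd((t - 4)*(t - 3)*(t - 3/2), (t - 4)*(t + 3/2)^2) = t - 4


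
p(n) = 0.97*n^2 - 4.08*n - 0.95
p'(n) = 1.94*n - 4.08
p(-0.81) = 2.99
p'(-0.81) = -5.65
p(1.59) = -4.98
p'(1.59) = -1.00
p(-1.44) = 6.94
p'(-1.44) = -6.87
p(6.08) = 10.10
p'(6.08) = 7.72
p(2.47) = -5.11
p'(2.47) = 0.71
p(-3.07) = 20.72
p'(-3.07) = -10.04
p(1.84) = -5.17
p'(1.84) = -0.51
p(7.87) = 27.02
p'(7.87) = 11.19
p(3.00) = -4.46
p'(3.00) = 1.74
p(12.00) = 89.77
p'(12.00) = 19.20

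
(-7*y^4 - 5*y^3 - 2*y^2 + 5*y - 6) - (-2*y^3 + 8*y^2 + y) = -7*y^4 - 3*y^3 - 10*y^2 + 4*y - 6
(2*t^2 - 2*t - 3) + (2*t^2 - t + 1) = 4*t^2 - 3*t - 2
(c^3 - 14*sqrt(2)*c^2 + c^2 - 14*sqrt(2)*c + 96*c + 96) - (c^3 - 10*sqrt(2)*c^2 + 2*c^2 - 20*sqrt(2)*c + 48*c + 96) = -4*sqrt(2)*c^2 - c^2 + 6*sqrt(2)*c + 48*c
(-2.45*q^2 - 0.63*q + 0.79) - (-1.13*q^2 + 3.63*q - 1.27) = -1.32*q^2 - 4.26*q + 2.06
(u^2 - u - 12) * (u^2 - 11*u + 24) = u^4 - 12*u^3 + 23*u^2 + 108*u - 288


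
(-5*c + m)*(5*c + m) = -25*c^2 + m^2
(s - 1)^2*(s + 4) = s^3 + 2*s^2 - 7*s + 4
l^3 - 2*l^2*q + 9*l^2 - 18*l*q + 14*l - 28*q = (l + 2)*(l + 7)*(l - 2*q)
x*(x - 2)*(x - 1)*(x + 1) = x^4 - 2*x^3 - x^2 + 2*x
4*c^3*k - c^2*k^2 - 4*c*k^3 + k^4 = k*(-4*c + k)*(-c + k)*(c + k)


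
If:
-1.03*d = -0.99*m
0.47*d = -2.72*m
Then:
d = 0.00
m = 0.00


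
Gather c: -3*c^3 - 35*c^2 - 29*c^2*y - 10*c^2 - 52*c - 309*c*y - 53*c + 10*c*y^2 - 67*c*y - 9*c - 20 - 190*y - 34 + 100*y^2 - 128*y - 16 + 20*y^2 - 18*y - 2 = -3*c^3 + c^2*(-29*y - 45) + c*(10*y^2 - 376*y - 114) + 120*y^2 - 336*y - 72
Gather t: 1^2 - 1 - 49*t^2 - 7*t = -49*t^2 - 7*t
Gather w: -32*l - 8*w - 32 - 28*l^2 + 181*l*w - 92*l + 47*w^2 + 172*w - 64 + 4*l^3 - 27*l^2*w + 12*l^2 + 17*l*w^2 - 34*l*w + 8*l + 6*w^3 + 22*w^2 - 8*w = 4*l^3 - 16*l^2 - 116*l + 6*w^3 + w^2*(17*l + 69) + w*(-27*l^2 + 147*l + 156) - 96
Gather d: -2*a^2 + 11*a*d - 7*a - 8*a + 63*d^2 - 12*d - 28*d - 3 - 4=-2*a^2 - 15*a + 63*d^2 + d*(11*a - 40) - 7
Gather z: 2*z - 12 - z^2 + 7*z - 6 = -z^2 + 9*z - 18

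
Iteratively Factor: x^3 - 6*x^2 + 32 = (x - 4)*(x^2 - 2*x - 8) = (x - 4)*(x + 2)*(x - 4)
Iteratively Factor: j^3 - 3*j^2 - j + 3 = (j - 1)*(j^2 - 2*j - 3) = (j - 3)*(j - 1)*(j + 1)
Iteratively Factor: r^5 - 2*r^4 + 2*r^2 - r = (r - 1)*(r^4 - r^3 - r^2 + r) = r*(r - 1)*(r^3 - r^2 - r + 1) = r*(r - 1)^2*(r^2 - 1) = r*(r - 1)^2*(r + 1)*(r - 1)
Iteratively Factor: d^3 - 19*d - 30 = (d + 3)*(d^2 - 3*d - 10) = (d + 2)*(d + 3)*(d - 5)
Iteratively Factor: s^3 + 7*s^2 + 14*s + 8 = (s + 4)*(s^2 + 3*s + 2) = (s + 2)*(s + 4)*(s + 1)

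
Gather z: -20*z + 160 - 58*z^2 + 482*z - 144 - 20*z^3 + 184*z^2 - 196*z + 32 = -20*z^3 + 126*z^2 + 266*z + 48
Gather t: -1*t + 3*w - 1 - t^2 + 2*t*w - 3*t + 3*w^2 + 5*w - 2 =-t^2 + t*(2*w - 4) + 3*w^2 + 8*w - 3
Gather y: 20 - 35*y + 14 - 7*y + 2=36 - 42*y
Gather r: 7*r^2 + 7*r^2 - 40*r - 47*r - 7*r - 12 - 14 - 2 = 14*r^2 - 94*r - 28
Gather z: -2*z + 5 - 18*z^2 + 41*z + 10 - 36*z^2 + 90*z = -54*z^2 + 129*z + 15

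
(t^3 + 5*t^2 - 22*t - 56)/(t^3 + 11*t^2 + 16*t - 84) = (t^2 - 2*t - 8)/(t^2 + 4*t - 12)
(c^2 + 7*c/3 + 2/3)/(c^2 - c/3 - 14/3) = (3*c + 1)/(3*c - 7)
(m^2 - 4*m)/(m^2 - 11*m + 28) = m/(m - 7)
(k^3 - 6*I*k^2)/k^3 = (k - 6*I)/k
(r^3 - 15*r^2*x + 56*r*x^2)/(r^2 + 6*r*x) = (r^2 - 15*r*x + 56*x^2)/(r + 6*x)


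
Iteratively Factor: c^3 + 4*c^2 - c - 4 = (c - 1)*(c^2 + 5*c + 4) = (c - 1)*(c + 1)*(c + 4)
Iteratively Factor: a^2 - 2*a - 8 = (a - 4)*(a + 2)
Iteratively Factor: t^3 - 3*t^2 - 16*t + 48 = (t - 3)*(t^2 - 16) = (t - 4)*(t - 3)*(t + 4)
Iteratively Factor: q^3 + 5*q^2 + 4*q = (q + 1)*(q^2 + 4*q) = (q + 1)*(q + 4)*(q)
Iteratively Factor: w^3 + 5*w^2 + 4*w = (w)*(w^2 + 5*w + 4) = w*(w + 4)*(w + 1)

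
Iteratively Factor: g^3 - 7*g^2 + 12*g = (g - 4)*(g^2 - 3*g) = g*(g - 4)*(g - 3)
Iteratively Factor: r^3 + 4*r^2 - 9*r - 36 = (r + 4)*(r^2 - 9) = (r - 3)*(r + 4)*(r + 3)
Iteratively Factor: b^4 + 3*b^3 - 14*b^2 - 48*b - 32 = (b + 1)*(b^3 + 2*b^2 - 16*b - 32) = (b + 1)*(b + 4)*(b^2 - 2*b - 8) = (b - 4)*(b + 1)*(b + 4)*(b + 2)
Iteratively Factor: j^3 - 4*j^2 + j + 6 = (j - 3)*(j^2 - j - 2) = (j - 3)*(j + 1)*(j - 2)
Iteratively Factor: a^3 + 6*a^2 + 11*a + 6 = (a + 2)*(a^2 + 4*a + 3) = (a + 1)*(a + 2)*(a + 3)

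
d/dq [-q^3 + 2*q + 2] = 2 - 3*q^2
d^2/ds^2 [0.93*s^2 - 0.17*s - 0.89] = 1.86000000000000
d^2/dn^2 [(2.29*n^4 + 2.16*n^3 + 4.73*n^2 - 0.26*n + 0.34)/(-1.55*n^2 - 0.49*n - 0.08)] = (-11.00345*n^6 - 10.43553*n^5 - 5.002734*n^4 + 6.49632999999999*n^3 - 2.065884*n^2 - 1.825764*n - 0.159876)/(3.723875*n^6 + 3.531675*n^5 + 1.693065*n^4 + 0.482209*n^3 + 0.087384*n^2 + 0.009408*n + 0.000512)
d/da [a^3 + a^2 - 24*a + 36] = 3*a^2 + 2*a - 24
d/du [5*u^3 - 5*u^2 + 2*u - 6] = 15*u^2 - 10*u + 2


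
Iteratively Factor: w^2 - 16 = (w - 4)*(w + 4)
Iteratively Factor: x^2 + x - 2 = (x - 1)*(x + 2)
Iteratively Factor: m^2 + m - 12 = (m - 3)*(m + 4)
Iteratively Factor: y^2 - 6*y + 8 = (y - 4)*(y - 2)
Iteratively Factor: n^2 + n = (n + 1)*(n)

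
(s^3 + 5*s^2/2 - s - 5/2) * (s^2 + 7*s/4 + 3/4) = s^5 + 17*s^4/4 + 33*s^3/8 - 19*s^2/8 - 41*s/8 - 15/8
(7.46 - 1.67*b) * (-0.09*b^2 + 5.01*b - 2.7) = 0.1503*b^3 - 9.0381*b^2 + 41.8836*b - 20.142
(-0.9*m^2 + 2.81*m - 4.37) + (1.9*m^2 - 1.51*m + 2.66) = 1.0*m^2 + 1.3*m - 1.71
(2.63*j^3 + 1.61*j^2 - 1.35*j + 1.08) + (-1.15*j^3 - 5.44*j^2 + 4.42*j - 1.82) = 1.48*j^3 - 3.83*j^2 + 3.07*j - 0.74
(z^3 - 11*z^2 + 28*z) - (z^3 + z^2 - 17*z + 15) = -12*z^2 + 45*z - 15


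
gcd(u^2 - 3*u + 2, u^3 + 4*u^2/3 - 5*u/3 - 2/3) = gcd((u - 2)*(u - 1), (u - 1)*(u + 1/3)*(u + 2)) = u - 1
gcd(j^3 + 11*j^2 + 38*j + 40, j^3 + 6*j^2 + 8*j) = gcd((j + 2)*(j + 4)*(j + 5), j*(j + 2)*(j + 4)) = j^2 + 6*j + 8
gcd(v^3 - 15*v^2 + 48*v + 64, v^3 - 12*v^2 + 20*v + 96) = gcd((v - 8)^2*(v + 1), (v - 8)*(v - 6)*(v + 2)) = v - 8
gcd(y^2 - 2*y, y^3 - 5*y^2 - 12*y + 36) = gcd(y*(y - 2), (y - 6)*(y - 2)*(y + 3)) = y - 2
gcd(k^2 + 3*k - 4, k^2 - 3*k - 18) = 1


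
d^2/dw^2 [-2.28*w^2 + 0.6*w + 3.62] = -4.56000000000000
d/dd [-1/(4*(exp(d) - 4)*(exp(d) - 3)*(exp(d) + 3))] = ((exp(d) - 4)*(exp(d) - 3) + (exp(d) - 4)*(exp(d) + 3) + (exp(d) - 3)*(exp(d) + 3))*exp(d)/(4*(exp(d) - 4)^2*(exp(d) - 3)^2*(exp(d) + 3)^2)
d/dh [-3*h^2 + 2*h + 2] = 2 - 6*h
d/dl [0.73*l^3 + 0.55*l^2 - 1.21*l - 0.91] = 2.19*l^2 + 1.1*l - 1.21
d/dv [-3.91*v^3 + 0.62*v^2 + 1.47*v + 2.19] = -11.73*v^2 + 1.24*v + 1.47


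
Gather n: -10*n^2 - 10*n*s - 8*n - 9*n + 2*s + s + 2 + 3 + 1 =-10*n^2 + n*(-10*s - 17) + 3*s + 6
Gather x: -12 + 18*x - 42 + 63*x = 81*x - 54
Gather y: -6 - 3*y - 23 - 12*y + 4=-15*y - 25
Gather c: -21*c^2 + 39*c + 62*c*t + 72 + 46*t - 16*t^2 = -21*c^2 + c*(62*t + 39) - 16*t^2 + 46*t + 72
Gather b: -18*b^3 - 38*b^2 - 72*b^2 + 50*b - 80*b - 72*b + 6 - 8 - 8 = -18*b^3 - 110*b^2 - 102*b - 10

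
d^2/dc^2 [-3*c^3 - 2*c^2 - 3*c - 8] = -18*c - 4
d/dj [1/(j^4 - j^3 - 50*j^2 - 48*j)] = (-4*j^3 + 3*j^2 + 100*j + 48)/(j^2*(-j^3 + j^2 + 50*j + 48)^2)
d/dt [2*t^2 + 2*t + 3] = 4*t + 2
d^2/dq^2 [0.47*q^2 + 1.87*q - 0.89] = 0.940000000000000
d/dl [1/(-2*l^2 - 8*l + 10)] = (l + 2)/(l^2 + 4*l - 5)^2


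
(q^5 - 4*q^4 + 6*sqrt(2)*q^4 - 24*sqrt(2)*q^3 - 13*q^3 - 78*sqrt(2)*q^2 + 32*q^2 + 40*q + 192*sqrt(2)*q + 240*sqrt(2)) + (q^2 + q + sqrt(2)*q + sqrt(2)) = q^5 - 4*q^4 + 6*sqrt(2)*q^4 - 24*sqrt(2)*q^3 - 13*q^3 - 78*sqrt(2)*q^2 + 33*q^2 + 41*q + 193*sqrt(2)*q + 241*sqrt(2)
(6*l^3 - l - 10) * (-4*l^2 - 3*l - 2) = -24*l^5 - 18*l^4 - 8*l^3 + 43*l^2 + 32*l + 20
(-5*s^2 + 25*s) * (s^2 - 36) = -5*s^4 + 25*s^3 + 180*s^2 - 900*s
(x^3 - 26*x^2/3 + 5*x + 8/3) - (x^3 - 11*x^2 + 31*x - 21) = 7*x^2/3 - 26*x + 71/3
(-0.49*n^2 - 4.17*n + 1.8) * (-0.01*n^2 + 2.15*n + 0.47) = 0.0049*n^4 - 1.0118*n^3 - 9.2138*n^2 + 1.9101*n + 0.846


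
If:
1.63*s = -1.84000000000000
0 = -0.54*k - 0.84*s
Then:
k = 1.76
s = -1.13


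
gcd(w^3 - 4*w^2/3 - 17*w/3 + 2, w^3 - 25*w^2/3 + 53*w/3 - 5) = w^2 - 10*w/3 + 1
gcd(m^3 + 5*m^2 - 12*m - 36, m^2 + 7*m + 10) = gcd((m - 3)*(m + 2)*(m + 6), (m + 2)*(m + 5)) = m + 2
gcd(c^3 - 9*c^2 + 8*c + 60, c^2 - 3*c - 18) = c - 6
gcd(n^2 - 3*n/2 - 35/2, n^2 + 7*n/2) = n + 7/2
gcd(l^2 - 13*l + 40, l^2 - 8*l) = l - 8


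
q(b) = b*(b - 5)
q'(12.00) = 19.00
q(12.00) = 84.00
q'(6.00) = 7.00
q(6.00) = 6.00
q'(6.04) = 7.08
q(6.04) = 6.28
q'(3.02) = 1.04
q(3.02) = -5.98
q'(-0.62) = -6.24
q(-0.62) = 3.48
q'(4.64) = 4.28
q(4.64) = -1.67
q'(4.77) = 4.54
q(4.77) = -1.10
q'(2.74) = 0.48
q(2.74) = -6.19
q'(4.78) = 4.56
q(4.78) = -1.05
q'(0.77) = -3.46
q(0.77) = -3.26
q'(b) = 2*b - 5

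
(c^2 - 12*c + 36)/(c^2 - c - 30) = (c - 6)/(c + 5)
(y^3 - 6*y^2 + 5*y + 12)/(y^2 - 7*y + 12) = y + 1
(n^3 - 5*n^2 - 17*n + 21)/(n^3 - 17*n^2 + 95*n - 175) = (n^2 + 2*n - 3)/(n^2 - 10*n + 25)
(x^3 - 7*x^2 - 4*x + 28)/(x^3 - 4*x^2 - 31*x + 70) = (x + 2)/(x + 5)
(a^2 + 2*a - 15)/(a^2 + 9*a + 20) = (a - 3)/(a + 4)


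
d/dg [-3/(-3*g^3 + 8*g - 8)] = 3*(8 - 9*g^2)/(3*g^3 - 8*g + 8)^2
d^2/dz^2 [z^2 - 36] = 2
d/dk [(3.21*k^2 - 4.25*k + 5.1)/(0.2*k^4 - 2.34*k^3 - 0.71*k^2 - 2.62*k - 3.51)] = (-1.284*k^5 + 10.0614*k^4 - 23.97*k^3 + 24.3743*k^2 - 15.2922*k + 28.2795)/(0.04*k^8 - 0.936*k^7 + 5.1916*k^6 + 2.2748*k^5 + 11.3617*k^4 + 20.1472*k^3 + 11.8486*k^2 + 18.3924*k + 12.3201)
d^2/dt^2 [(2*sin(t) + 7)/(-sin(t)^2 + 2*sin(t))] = 2*(sin(t)^2 + 16*sin(t) - 23 - 7/sin(t) + 42/sin(t)^2 - 28/sin(t)^3)/(sin(t) - 2)^3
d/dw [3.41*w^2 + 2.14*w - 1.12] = 6.82*w + 2.14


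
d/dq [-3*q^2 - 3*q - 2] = -6*q - 3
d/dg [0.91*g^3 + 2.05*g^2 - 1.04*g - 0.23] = 2.73*g^2 + 4.1*g - 1.04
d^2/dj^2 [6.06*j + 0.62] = 0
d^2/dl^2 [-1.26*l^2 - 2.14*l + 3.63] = -2.52000000000000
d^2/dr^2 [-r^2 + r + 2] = -2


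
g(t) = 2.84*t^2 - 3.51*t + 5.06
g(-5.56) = 112.37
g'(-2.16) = -15.78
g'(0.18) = -2.49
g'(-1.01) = -9.25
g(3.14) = 22.04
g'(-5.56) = -35.09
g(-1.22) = 13.57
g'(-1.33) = -11.06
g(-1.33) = 14.75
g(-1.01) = 11.50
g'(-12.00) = -71.67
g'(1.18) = 3.19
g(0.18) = 4.52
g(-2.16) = 25.89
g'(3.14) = 14.33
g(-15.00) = 696.71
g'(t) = 5.68*t - 3.51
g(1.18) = 4.87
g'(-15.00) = -88.71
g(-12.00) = 456.14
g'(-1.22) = -10.44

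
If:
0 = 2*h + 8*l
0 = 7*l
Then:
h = 0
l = 0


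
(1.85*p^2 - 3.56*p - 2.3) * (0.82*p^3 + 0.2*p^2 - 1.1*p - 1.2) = 1.517*p^5 - 2.5492*p^4 - 4.633*p^3 + 1.236*p^2 + 6.802*p + 2.76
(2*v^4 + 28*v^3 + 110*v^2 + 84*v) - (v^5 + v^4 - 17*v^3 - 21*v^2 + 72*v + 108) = -v^5 + v^4 + 45*v^3 + 131*v^2 + 12*v - 108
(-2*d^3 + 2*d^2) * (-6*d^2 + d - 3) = 12*d^5 - 14*d^4 + 8*d^3 - 6*d^2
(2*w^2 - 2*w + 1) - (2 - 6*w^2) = 8*w^2 - 2*w - 1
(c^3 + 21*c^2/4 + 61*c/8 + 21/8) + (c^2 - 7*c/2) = c^3 + 25*c^2/4 + 33*c/8 + 21/8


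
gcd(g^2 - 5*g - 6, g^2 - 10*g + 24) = g - 6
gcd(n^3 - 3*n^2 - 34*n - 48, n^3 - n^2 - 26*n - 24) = 1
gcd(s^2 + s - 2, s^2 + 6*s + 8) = s + 2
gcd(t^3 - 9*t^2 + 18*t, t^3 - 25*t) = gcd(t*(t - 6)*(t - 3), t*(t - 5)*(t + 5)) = t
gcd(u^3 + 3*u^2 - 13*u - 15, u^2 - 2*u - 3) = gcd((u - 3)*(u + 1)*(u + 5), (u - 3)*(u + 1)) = u^2 - 2*u - 3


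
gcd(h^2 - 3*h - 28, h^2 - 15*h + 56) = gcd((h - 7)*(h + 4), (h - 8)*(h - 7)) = h - 7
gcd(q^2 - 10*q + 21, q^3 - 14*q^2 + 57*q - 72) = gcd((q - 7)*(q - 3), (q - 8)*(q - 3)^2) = q - 3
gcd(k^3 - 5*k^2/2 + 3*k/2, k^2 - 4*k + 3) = k - 1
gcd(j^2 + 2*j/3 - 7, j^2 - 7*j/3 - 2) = 1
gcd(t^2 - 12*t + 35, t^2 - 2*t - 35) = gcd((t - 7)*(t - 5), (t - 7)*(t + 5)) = t - 7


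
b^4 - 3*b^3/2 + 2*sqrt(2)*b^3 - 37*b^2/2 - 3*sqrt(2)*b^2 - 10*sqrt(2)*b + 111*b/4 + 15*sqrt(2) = (b - 3/2)*(b - 5*sqrt(2)/2)*(b + sqrt(2)/2)*(b + 4*sqrt(2))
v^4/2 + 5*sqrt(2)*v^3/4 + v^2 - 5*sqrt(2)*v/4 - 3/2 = (v/2 + sqrt(2)/2)*(v - 1)*(v + 1)*(v + 3*sqrt(2)/2)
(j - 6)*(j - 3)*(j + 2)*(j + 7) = j^4 - 49*j^2 + 36*j + 252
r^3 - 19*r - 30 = (r - 5)*(r + 2)*(r + 3)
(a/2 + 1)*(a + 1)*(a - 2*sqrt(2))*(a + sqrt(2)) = a^4/2 - sqrt(2)*a^3/2 + 3*a^3/2 - 3*sqrt(2)*a^2/2 - a^2 - 6*a - sqrt(2)*a - 4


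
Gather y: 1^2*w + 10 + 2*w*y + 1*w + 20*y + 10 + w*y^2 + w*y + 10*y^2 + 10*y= 2*w + y^2*(w + 10) + y*(3*w + 30) + 20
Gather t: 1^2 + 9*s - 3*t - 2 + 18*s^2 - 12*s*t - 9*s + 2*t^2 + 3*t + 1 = 18*s^2 - 12*s*t + 2*t^2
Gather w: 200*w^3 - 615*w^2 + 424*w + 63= 200*w^3 - 615*w^2 + 424*w + 63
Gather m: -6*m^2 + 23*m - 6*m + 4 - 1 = -6*m^2 + 17*m + 3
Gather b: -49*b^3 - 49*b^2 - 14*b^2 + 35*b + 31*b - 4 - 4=-49*b^3 - 63*b^2 + 66*b - 8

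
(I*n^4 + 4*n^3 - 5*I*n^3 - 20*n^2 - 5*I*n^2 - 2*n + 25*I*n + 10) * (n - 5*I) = I*n^5 + 9*n^4 - 5*I*n^4 - 45*n^3 - 25*I*n^3 - 27*n^2 + 125*I*n^2 + 135*n + 10*I*n - 50*I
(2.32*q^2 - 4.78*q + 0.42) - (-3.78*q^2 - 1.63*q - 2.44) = 6.1*q^2 - 3.15*q + 2.86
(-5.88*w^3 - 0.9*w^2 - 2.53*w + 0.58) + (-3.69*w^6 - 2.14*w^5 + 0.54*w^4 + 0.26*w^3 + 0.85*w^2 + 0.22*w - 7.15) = -3.69*w^6 - 2.14*w^5 + 0.54*w^4 - 5.62*w^3 - 0.05*w^2 - 2.31*w - 6.57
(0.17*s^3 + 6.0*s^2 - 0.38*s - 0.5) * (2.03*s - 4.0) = 0.3451*s^4 + 11.5*s^3 - 24.7714*s^2 + 0.505*s + 2.0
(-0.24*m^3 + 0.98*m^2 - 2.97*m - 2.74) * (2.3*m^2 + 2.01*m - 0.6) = -0.552*m^5 + 1.7716*m^4 - 4.7172*m^3 - 12.8597*m^2 - 3.7254*m + 1.644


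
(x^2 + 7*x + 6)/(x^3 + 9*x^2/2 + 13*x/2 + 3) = 2*(x + 6)/(2*x^2 + 7*x + 6)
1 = 1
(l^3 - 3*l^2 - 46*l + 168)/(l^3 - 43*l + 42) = (l - 4)/(l - 1)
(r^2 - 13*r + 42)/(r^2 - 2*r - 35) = (r - 6)/(r + 5)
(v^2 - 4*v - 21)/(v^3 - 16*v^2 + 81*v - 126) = (v + 3)/(v^2 - 9*v + 18)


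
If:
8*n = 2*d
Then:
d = 4*n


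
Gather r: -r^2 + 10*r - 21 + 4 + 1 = -r^2 + 10*r - 16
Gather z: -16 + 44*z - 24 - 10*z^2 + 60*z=-10*z^2 + 104*z - 40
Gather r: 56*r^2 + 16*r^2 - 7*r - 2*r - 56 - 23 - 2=72*r^2 - 9*r - 81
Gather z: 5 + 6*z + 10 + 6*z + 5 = 12*z + 20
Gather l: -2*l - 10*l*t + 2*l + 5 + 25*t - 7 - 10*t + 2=-10*l*t + 15*t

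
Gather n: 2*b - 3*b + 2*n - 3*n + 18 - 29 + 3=-b - n - 8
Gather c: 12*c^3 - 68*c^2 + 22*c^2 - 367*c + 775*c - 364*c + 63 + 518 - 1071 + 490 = 12*c^3 - 46*c^2 + 44*c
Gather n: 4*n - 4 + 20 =4*n + 16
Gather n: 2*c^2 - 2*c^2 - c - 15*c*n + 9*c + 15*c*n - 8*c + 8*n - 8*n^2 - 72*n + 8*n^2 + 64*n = 0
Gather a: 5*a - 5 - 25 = 5*a - 30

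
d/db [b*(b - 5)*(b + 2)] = 3*b^2 - 6*b - 10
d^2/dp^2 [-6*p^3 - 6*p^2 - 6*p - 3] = -36*p - 12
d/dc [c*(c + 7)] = 2*c + 7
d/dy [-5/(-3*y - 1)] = -15/(3*y + 1)^2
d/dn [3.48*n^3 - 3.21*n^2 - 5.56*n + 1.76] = 10.44*n^2 - 6.42*n - 5.56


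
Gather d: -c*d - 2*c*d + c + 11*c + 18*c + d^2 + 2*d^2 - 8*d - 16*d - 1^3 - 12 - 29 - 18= 30*c + 3*d^2 + d*(-3*c - 24) - 60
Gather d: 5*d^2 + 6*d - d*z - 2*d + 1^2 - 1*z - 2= 5*d^2 + d*(4 - z) - z - 1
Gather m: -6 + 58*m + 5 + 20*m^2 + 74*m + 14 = 20*m^2 + 132*m + 13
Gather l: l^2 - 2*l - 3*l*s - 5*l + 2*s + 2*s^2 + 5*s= l^2 + l*(-3*s - 7) + 2*s^2 + 7*s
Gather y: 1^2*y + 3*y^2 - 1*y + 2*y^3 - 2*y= 2*y^3 + 3*y^2 - 2*y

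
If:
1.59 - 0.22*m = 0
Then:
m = 7.23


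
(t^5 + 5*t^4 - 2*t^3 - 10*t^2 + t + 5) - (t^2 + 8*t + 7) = t^5 + 5*t^4 - 2*t^3 - 11*t^2 - 7*t - 2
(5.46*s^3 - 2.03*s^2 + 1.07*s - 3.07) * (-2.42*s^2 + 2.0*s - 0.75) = -13.2132*s^5 + 15.8326*s^4 - 10.7444*s^3 + 11.0919*s^2 - 6.9425*s + 2.3025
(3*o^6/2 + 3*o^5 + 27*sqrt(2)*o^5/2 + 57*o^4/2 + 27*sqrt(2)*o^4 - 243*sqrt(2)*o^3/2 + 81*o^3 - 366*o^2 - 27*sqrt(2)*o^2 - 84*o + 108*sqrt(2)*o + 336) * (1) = 3*o^6/2 + 3*o^5 + 27*sqrt(2)*o^5/2 + 57*o^4/2 + 27*sqrt(2)*o^4 - 243*sqrt(2)*o^3/2 + 81*o^3 - 366*o^2 - 27*sqrt(2)*o^2 - 84*o + 108*sqrt(2)*o + 336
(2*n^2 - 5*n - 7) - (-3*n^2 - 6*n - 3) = 5*n^2 + n - 4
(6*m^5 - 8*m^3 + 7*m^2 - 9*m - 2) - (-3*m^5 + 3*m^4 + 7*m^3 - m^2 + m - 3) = 9*m^5 - 3*m^4 - 15*m^3 + 8*m^2 - 10*m + 1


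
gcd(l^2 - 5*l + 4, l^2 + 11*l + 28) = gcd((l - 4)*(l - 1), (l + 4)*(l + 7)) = 1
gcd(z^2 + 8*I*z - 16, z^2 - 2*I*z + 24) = z + 4*I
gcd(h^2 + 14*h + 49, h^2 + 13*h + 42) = h + 7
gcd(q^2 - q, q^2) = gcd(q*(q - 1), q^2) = q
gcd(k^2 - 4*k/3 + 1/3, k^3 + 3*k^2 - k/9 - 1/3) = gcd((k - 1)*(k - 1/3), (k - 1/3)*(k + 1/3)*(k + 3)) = k - 1/3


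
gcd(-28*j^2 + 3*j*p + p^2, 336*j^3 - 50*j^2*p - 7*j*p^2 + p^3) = 7*j + p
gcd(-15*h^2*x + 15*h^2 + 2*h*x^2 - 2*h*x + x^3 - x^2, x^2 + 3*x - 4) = x - 1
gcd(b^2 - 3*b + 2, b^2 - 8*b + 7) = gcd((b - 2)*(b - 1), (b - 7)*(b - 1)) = b - 1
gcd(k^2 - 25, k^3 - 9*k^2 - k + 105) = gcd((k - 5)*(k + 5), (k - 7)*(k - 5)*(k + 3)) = k - 5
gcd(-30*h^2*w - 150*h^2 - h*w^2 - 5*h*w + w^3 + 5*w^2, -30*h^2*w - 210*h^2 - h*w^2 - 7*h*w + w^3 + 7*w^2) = -30*h^2 - h*w + w^2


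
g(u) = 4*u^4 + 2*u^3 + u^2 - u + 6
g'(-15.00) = -52681.00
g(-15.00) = 195996.00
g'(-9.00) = -11197.00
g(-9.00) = 24882.00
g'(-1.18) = -21.29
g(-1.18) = 13.04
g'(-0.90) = -9.60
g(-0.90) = 8.88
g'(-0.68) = -4.62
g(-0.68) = 7.37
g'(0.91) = 17.85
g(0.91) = 10.17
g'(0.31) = 0.67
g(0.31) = 5.88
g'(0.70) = 8.83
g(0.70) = 7.44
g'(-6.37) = -3905.88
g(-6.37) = 6121.94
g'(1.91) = 136.19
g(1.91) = 74.91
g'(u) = 16*u^3 + 6*u^2 + 2*u - 1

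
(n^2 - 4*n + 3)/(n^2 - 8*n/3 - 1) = 3*(n - 1)/(3*n + 1)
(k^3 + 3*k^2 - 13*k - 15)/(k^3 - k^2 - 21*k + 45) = (k + 1)/(k - 3)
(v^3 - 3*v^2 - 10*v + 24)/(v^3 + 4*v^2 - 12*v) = (v^2 - v - 12)/(v*(v + 6))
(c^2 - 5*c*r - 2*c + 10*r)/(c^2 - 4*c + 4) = (c - 5*r)/(c - 2)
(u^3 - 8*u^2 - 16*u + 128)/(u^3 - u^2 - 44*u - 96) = (u - 4)/(u + 3)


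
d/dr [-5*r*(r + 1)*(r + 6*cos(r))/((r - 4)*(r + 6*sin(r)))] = 5*(r*(r - 4)*(r + 1)*(r + 6*cos(r))*(6*cos(r) + 1) + r*(r + 1)*(r + 6*sin(r))*(r + 6*cos(r)) + (r - 4)*(r + 6*sin(r))*(r*(r + 1)*(6*sin(r) - 1) - r*(r + 6*cos(r)) - (r + 1)*(r + 6*cos(r))))/((r - 4)^2*(r + 6*sin(r))^2)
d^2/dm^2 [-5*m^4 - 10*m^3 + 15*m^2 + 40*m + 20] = -60*m^2 - 60*m + 30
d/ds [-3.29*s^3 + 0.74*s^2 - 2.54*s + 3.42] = -9.87*s^2 + 1.48*s - 2.54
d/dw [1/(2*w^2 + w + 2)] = (-4*w - 1)/(2*w^2 + w + 2)^2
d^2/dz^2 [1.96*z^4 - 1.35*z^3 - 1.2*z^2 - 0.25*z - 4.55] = 23.52*z^2 - 8.1*z - 2.4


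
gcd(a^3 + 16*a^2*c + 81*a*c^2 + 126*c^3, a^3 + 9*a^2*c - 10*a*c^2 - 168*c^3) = a^2 + 13*a*c + 42*c^2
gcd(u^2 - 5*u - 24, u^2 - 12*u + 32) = u - 8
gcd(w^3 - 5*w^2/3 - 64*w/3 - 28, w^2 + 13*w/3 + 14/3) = w^2 + 13*w/3 + 14/3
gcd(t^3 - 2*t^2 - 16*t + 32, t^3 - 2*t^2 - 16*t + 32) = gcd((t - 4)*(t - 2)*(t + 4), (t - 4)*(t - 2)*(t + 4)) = t^3 - 2*t^2 - 16*t + 32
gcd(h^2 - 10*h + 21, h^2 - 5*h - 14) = h - 7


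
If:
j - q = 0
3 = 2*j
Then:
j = 3/2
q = 3/2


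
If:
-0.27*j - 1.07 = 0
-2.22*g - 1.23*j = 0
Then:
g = 2.20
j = -3.96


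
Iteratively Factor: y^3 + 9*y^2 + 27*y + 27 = (y + 3)*(y^2 + 6*y + 9) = (y + 3)^2*(y + 3)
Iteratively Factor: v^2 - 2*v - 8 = (v - 4)*(v + 2)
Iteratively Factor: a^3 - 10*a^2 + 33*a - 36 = (a - 3)*(a^2 - 7*a + 12) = (a - 4)*(a - 3)*(a - 3)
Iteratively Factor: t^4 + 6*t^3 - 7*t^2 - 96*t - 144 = (t + 3)*(t^3 + 3*t^2 - 16*t - 48) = (t + 3)*(t + 4)*(t^2 - t - 12) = (t + 3)^2*(t + 4)*(t - 4)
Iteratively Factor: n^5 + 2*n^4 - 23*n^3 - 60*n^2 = (n + 3)*(n^4 - n^3 - 20*n^2) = n*(n + 3)*(n^3 - n^2 - 20*n) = n^2*(n + 3)*(n^2 - n - 20) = n^2*(n + 3)*(n + 4)*(n - 5)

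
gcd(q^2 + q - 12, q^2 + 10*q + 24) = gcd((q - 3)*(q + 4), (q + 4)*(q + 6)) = q + 4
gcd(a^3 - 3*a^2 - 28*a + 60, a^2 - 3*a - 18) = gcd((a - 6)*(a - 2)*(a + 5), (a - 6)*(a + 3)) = a - 6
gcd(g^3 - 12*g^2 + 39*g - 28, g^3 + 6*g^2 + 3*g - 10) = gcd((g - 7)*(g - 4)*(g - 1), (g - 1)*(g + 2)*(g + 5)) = g - 1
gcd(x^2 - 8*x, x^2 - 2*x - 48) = x - 8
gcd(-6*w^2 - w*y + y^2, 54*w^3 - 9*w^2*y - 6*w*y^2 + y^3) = -3*w + y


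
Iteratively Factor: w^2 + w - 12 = (w - 3)*(w + 4)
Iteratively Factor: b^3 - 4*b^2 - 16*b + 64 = (b + 4)*(b^2 - 8*b + 16) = (b - 4)*(b + 4)*(b - 4)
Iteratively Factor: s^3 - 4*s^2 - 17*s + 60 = (s - 3)*(s^2 - s - 20) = (s - 3)*(s + 4)*(s - 5)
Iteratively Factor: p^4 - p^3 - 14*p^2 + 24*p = (p - 3)*(p^3 + 2*p^2 - 8*p) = (p - 3)*(p - 2)*(p^2 + 4*p) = p*(p - 3)*(p - 2)*(p + 4)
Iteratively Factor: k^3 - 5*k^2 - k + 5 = (k + 1)*(k^2 - 6*k + 5) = (k - 5)*(k + 1)*(k - 1)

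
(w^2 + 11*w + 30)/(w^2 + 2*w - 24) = (w + 5)/(w - 4)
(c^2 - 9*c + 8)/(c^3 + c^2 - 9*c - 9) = (c^2 - 9*c + 8)/(c^3 + c^2 - 9*c - 9)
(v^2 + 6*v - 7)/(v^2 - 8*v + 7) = (v + 7)/(v - 7)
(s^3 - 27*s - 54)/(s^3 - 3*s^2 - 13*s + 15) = (s^2 - 3*s - 18)/(s^2 - 6*s + 5)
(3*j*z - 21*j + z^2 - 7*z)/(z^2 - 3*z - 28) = (3*j + z)/(z + 4)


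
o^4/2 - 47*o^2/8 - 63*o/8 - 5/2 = (o/2 + 1/2)*(o - 4)*(o + 1/2)*(o + 5/2)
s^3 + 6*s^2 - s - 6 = (s - 1)*(s + 1)*(s + 6)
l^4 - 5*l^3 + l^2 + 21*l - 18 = (l - 3)^2*(l - 1)*(l + 2)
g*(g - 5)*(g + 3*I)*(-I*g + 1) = -I*g^4 + 4*g^3 + 5*I*g^3 - 20*g^2 + 3*I*g^2 - 15*I*g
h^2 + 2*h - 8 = (h - 2)*(h + 4)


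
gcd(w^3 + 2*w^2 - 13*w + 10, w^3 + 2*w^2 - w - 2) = w - 1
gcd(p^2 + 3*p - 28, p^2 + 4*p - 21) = p + 7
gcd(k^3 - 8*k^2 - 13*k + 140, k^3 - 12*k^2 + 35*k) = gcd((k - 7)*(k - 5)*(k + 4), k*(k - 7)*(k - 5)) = k^2 - 12*k + 35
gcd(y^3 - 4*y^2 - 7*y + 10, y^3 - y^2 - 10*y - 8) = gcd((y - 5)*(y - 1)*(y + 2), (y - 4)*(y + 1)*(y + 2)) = y + 2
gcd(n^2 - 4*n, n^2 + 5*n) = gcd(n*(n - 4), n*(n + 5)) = n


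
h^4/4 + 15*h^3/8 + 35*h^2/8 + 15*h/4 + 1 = (h/4 + 1/2)*(h + 1/2)*(h + 1)*(h + 4)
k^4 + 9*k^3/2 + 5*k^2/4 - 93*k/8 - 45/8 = (k - 3/2)*(k + 1/2)*(k + 5/2)*(k + 3)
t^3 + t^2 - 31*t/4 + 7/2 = (t - 2)*(t - 1/2)*(t + 7/2)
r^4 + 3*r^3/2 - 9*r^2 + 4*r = r*(r - 2)*(r - 1/2)*(r + 4)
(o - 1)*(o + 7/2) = o^2 + 5*o/2 - 7/2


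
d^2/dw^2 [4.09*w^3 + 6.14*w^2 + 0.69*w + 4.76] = 24.54*w + 12.28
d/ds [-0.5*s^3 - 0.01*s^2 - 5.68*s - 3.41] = -1.5*s^2 - 0.02*s - 5.68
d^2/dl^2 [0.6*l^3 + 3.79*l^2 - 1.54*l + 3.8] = 3.6*l + 7.58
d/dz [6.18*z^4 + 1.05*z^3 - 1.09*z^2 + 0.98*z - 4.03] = 24.72*z^3 + 3.15*z^2 - 2.18*z + 0.98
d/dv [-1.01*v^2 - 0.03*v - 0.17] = -2.02*v - 0.03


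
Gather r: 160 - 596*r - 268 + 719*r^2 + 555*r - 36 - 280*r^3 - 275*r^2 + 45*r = -280*r^3 + 444*r^2 + 4*r - 144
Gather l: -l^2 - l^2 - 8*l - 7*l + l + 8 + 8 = -2*l^2 - 14*l + 16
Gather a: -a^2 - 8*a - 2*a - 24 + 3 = -a^2 - 10*a - 21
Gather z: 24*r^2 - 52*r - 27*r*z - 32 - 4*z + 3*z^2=24*r^2 - 52*r + 3*z^2 + z*(-27*r - 4) - 32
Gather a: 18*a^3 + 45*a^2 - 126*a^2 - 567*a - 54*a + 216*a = 18*a^3 - 81*a^2 - 405*a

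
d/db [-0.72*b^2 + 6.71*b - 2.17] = 6.71 - 1.44*b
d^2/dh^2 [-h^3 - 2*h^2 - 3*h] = -6*h - 4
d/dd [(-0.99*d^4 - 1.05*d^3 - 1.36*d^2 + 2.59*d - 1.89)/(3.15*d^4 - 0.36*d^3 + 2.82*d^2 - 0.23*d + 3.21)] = (3.6639*d^6 + 2.9844*d^5 - 27.243*d^4 + 13.4502*d^3 - 19.1437*d^2 + 1.9284*d + 7.8792)/(9.9225*d^8 - 2.268*d^7 + 17.8956*d^6 - 3.4794*d^5 + 28.341*d^4 - 3.6084*d^3 + 18.1573*d^2 - 1.4766*d + 10.3041)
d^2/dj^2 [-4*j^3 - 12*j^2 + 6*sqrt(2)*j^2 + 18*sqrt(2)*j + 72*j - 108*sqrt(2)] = -24*j - 24 + 12*sqrt(2)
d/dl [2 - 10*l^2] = -20*l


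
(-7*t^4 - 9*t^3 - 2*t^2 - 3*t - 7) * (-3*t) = 21*t^5 + 27*t^4 + 6*t^3 + 9*t^2 + 21*t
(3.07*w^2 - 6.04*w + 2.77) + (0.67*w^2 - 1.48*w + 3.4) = 3.74*w^2 - 7.52*w + 6.17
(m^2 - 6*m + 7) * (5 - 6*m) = -6*m^3 + 41*m^2 - 72*m + 35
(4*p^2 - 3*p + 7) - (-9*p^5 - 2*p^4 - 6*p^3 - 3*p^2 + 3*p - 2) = 9*p^5 + 2*p^4 + 6*p^3 + 7*p^2 - 6*p + 9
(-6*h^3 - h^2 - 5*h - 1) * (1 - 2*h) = 12*h^4 - 4*h^3 + 9*h^2 - 3*h - 1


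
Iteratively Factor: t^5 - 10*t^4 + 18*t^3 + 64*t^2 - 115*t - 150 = (t - 5)*(t^4 - 5*t^3 - 7*t^2 + 29*t + 30) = (t - 5)^2*(t^3 - 7*t - 6) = (t - 5)^2*(t + 1)*(t^2 - t - 6) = (t - 5)^2*(t - 3)*(t + 1)*(t + 2)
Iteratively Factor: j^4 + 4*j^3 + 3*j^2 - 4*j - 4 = (j + 2)*(j^3 + 2*j^2 - j - 2) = (j - 1)*(j + 2)*(j^2 + 3*j + 2) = (j - 1)*(j + 2)^2*(j + 1)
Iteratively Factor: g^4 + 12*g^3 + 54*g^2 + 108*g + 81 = (g + 3)*(g^3 + 9*g^2 + 27*g + 27) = (g + 3)^2*(g^2 + 6*g + 9) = (g + 3)^3*(g + 3)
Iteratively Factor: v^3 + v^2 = (v + 1)*(v^2) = v*(v + 1)*(v)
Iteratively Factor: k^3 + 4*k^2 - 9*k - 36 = (k + 4)*(k^2 - 9) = (k - 3)*(k + 4)*(k + 3)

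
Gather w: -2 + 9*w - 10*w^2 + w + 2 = -10*w^2 + 10*w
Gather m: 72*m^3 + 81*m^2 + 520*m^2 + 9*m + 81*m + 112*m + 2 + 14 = 72*m^3 + 601*m^2 + 202*m + 16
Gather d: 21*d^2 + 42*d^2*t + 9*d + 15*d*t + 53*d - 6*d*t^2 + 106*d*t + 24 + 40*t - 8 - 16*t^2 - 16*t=d^2*(42*t + 21) + d*(-6*t^2 + 121*t + 62) - 16*t^2 + 24*t + 16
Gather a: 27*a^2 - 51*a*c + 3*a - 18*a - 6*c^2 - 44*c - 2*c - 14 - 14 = 27*a^2 + a*(-51*c - 15) - 6*c^2 - 46*c - 28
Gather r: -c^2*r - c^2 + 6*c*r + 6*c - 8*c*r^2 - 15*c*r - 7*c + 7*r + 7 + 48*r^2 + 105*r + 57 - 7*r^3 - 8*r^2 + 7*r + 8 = -c^2 - c - 7*r^3 + r^2*(40 - 8*c) + r*(-c^2 - 9*c + 119) + 72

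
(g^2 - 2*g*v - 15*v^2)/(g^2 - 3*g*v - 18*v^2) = (-g + 5*v)/(-g + 6*v)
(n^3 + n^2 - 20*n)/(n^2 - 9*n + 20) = n*(n + 5)/(n - 5)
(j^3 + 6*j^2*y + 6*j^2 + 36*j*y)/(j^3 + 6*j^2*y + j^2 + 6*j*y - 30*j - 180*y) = j/(j - 5)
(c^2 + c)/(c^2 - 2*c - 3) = c/(c - 3)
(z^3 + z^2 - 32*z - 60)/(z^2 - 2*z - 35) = (z^2 - 4*z - 12)/(z - 7)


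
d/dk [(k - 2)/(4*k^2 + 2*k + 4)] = (2*k^2 + k - (k - 2)*(4*k + 1) + 2)/(2*(2*k^2 + k + 2)^2)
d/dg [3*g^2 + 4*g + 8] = 6*g + 4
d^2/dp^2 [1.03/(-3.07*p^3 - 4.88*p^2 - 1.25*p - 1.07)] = ((18.9726*p + 10.0528)*(3.07*p^3 + 4.88*p^2 + 1.25*p + 1.07) - 1.03*(9.21*p^2 + 9.76*p + 1.25)*(18.42*p^2 + 19.52*p + 2.5))/(3.07*p^3 + 4.88*p^2 + 1.25*p + 1.07)^3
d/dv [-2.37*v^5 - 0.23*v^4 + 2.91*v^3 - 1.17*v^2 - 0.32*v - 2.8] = -11.85*v^4 - 0.92*v^3 + 8.73*v^2 - 2.34*v - 0.32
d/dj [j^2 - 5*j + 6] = 2*j - 5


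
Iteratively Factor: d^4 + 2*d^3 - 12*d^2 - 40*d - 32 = (d - 4)*(d^3 + 6*d^2 + 12*d + 8) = (d - 4)*(d + 2)*(d^2 + 4*d + 4) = (d - 4)*(d + 2)^2*(d + 2)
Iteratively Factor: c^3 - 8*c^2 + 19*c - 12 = (c - 4)*(c^2 - 4*c + 3) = (c - 4)*(c - 1)*(c - 3)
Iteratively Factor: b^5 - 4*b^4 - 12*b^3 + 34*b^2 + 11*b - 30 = (b - 2)*(b^4 - 2*b^3 - 16*b^2 + 2*b + 15) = (b - 2)*(b + 1)*(b^3 - 3*b^2 - 13*b + 15) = (b - 2)*(b + 1)*(b + 3)*(b^2 - 6*b + 5) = (b - 5)*(b - 2)*(b + 1)*(b + 3)*(b - 1)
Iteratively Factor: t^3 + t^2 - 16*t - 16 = (t + 1)*(t^2 - 16) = (t + 1)*(t + 4)*(t - 4)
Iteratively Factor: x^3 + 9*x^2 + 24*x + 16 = (x + 4)*(x^2 + 5*x + 4) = (x + 4)^2*(x + 1)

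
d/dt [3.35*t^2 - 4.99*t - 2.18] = 6.7*t - 4.99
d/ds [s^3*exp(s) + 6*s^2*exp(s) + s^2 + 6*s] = s^3*exp(s) + 9*s^2*exp(s) + 12*s*exp(s) + 2*s + 6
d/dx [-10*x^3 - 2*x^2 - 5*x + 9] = -30*x^2 - 4*x - 5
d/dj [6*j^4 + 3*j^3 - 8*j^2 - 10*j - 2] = 24*j^3 + 9*j^2 - 16*j - 10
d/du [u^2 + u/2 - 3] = 2*u + 1/2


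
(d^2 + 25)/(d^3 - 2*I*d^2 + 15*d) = (d + 5*I)/(d*(d + 3*I))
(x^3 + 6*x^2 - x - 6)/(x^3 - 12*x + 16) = (x^3 + 6*x^2 - x - 6)/(x^3 - 12*x + 16)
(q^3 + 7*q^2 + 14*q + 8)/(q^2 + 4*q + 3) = (q^2 + 6*q + 8)/(q + 3)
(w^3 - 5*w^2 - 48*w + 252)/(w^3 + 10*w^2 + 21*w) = (w^2 - 12*w + 36)/(w*(w + 3))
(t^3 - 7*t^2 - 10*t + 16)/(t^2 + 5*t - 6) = (t^2 - 6*t - 16)/(t + 6)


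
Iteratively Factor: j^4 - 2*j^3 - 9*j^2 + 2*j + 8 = (j - 1)*(j^3 - j^2 - 10*j - 8) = (j - 1)*(j + 2)*(j^2 - 3*j - 4) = (j - 4)*(j - 1)*(j + 2)*(j + 1)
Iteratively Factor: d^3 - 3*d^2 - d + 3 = (d - 3)*(d^2 - 1) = (d - 3)*(d + 1)*(d - 1)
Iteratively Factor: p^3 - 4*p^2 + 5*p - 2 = (p - 1)*(p^2 - 3*p + 2) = (p - 1)^2*(p - 2)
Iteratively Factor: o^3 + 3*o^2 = (o + 3)*(o^2) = o*(o + 3)*(o)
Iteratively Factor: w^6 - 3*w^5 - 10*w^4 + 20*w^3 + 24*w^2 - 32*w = (w)*(w^5 - 3*w^4 - 10*w^3 + 20*w^2 + 24*w - 32) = w*(w - 1)*(w^4 - 2*w^3 - 12*w^2 + 8*w + 32) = w*(w - 1)*(w + 2)*(w^3 - 4*w^2 - 4*w + 16) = w*(w - 4)*(w - 1)*(w + 2)*(w^2 - 4) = w*(w - 4)*(w - 1)*(w + 2)^2*(w - 2)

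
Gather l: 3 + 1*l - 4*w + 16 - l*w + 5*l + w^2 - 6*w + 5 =l*(6 - w) + w^2 - 10*w + 24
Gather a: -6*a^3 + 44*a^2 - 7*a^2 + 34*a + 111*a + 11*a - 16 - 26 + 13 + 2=-6*a^3 + 37*a^2 + 156*a - 27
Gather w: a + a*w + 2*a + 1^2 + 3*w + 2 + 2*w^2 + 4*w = 3*a + 2*w^2 + w*(a + 7) + 3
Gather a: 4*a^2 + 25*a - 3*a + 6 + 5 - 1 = 4*a^2 + 22*a + 10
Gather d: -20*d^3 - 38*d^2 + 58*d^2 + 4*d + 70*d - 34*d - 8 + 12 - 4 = -20*d^3 + 20*d^2 + 40*d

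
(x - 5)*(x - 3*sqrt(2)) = x^2 - 5*x - 3*sqrt(2)*x + 15*sqrt(2)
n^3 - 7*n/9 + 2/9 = (n - 2/3)*(n - 1/3)*(n + 1)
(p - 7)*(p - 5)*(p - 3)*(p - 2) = p^4 - 17*p^3 + 101*p^2 - 247*p + 210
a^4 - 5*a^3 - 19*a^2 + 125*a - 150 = (a - 5)*(a - 3)*(a - 2)*(a + 5)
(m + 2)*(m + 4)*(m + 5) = m^3 + 11*m^2 + 38*m + 40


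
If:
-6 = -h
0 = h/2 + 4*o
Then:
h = 6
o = -3/4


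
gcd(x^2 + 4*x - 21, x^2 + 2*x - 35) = x + 7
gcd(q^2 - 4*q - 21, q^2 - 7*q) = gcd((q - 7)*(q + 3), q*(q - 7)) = q - 7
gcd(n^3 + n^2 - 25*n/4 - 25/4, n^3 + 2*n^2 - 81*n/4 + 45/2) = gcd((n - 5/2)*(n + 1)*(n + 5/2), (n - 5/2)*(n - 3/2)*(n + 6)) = n - 5/2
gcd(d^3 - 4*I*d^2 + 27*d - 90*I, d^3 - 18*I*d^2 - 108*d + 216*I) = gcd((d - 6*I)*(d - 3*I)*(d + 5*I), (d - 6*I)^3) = d - 6*I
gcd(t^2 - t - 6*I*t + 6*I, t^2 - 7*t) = 1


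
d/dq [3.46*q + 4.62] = 3.46000000000000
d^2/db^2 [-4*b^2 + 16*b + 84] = -8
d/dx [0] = 0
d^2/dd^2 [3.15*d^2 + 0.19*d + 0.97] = 6.30000000000000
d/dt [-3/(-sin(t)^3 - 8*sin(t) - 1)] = 3*(3*cos(t)^2 - 11)*cos(t)/(sin(t)^3 + 8*sin(t) + 1)^2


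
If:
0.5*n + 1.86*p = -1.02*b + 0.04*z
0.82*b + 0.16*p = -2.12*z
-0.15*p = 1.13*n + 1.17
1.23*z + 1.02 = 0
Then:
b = 2.35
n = -0.89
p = -1.07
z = -0.83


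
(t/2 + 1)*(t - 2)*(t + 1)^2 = t^4/2 + t^3 - 3*t^2/2 - 4*t - 2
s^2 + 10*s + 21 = (s + 3)*(s + 7)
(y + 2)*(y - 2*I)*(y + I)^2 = y^4 + 2*y^3 + 3*y^2 + 6*y + 2*I*y + 4*I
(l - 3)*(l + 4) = l^2 + l - 12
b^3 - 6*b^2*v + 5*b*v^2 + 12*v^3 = (b - 4*v)*(b - 3*v)*(b + v)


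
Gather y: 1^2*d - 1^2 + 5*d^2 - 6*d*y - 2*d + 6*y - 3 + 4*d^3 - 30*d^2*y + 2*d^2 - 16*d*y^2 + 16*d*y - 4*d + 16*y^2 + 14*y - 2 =4*d^3 + 7*d^2 - 5*d + y^2*(16 - 16*d) + y*(-30*d^2 + 10*d + 20) - 6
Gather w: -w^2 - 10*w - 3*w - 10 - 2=-w^2 - 13*w - 12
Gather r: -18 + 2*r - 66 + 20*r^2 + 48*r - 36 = 20*r^2 + 50*r - 120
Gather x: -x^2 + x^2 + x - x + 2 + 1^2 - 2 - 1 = 0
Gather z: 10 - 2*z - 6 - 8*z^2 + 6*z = -8*z^2 + 4*z + 4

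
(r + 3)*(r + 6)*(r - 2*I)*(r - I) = r^4 + 9*r^3 - 3*I*r^3 + 16*r^2 - 27*I*r^2 - 18*r - 54*I*r - 36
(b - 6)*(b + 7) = b^2 + b - 42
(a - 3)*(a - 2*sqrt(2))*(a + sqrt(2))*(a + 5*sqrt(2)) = a^4 - 3*a^3 + 4*sqrt(2)*a^3 - 12*sqrt(2)*a^2 - 14*a^2 - 20*sqrt(2)*a + 42*a + 60*sqrt(2)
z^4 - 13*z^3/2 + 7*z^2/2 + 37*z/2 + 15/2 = (z - 5)*(z - 3)*(z + 1/2)*(z + 1)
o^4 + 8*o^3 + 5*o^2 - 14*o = o*(o - 1)*(o + 2)*(o + 7)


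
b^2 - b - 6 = (b - 3)*(b + 2)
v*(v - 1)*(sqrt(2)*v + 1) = sqrt(2)*v^3 - sqrt(2)*v^2 + v^2 - v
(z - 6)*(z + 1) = z^2 - 5*z - 6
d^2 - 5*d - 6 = (d - 6)*(d + 1)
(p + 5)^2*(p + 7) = p^3 + 17*p^2 + 95*p + 175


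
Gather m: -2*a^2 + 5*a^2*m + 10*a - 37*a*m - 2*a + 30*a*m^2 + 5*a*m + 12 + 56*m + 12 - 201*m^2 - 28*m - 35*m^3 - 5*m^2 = -2*a^2 + 8*a - 35*m^3 + m^2*(30*a - 206) + m*(5*a^2 - 32*a + 28) + 24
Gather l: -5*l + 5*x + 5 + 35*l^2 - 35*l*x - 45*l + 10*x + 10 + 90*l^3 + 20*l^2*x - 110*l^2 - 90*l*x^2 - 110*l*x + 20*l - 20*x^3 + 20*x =90*l^3 + l^2*(20*x - 75) + l*(-90*x^2 - 145*x - 30) - 20*x^3 + 35*x + 15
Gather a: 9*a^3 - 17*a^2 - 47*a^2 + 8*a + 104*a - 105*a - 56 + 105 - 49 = 9*a^3 - 64*a^2 + 7*a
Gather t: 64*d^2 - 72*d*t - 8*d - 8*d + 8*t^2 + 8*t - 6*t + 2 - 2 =64*d^2 - 16*d + 8*t^2 + t*(2 - 72*d)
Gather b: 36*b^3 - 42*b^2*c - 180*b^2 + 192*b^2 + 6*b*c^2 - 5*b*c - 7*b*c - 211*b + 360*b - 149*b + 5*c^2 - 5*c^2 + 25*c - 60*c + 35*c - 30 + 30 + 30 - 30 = 36*b^3 + b^2*(12 - 42*c) + b*(6*c^2 - 12*c)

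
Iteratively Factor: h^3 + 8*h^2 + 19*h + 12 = (h + 3)*(h^2 + 5*h + 4) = (h + 3)*(h + 4)*(h + 1)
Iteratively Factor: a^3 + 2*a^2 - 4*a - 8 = (a + 2)*(a^2 - 4) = (a + 2)^2*(a - 2)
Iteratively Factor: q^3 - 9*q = (q - 3)*(q^2 + 3*q) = q*(q - 3)*(q + 3)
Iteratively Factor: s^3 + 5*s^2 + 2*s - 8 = (s - 1)*(s^2 + 6*s + 8) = (s - 1)*(s + 2)*(s + 4)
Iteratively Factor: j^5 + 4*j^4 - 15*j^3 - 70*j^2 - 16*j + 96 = (j - 1)*(j^4 + 5*j^3 - 10*j^2 - 80*j - 96) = (j - 1)*(j + 3)*(j^3 + 2*j^2 - 16*j - 32) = (j - 4)*(j - 1)*(j + 3)*(j^2 + 6*j + 8) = (j - 4)*(j - 1)*(j + 2)*(j + 3)*(j + 4)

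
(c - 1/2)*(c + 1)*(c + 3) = c^3 + 7*c^2/2 + c - 3/2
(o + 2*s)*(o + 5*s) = o^2 + 7*o*s + 10*s^2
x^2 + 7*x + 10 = (x + 2)*(x + 5)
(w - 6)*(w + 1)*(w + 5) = w^3 - 31*w - 30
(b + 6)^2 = b^2 + 12*b + 36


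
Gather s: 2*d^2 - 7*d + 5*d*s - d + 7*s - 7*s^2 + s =2*d^2 - 8*d - 7*s^2 + s*(5*d + 8)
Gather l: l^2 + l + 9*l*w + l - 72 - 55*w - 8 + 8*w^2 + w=l^2 + l*(9*w + 2) + 8*w^2 - 54*w - 80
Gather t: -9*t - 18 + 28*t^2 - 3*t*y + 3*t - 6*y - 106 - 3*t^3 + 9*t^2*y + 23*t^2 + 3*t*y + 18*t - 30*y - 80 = -3*t^3 + t^2*(9*y + 51) + 12*t - 36*y - 204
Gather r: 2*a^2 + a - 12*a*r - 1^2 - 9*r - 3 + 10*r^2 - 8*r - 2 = 2*a^2 + a + 10*r^2 + r*(-12*a - 17) - 6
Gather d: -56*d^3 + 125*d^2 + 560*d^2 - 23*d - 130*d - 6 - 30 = -56*d^3 + 685*d^2 - 153*d - 36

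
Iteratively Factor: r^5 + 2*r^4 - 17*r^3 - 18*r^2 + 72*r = (r + 4)*(r^4 - 2*r^3 - 9*r^2 + 18*r) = r*(r + 4)*(r^3 - 2*r^2 - 9*r + 18) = r*(r + 3)*(r + 4)*(r^2 - 5*r + 6) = r*(r - 3)*(r + 3)*(r + 4)*(r - 2)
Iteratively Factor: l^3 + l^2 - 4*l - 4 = (l - 2)*(l^2 + 3*l + 2) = (l - 2)*(l + 1)*(l + 2)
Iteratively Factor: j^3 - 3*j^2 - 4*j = (j + 1)*(j^2 - 4*j) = (j - 4)*(j + 1)*(j)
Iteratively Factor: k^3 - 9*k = (k - 3)*(k^2 + 3*k) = k*(k - 3)*(k + 3)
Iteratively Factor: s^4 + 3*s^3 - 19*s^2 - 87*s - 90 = (s + 2)*(s^3 + s^2 - 21*s - 45) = (s - 5)*(s + 2)*(s^2 + 6*s + 9) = (s - 5)*(s + 2)*(s + 3)*(s + 3)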